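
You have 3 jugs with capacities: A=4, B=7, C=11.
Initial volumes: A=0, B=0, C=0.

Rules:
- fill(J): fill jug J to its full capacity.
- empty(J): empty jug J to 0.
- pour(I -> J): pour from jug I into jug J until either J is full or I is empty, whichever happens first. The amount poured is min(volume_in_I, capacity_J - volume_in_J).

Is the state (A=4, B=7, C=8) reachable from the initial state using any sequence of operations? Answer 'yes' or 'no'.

Answer: yes

Derivation:
BFS from (A=0, B=0, C=0):
  1. fill(A) -> (A=4 B=0 C=0)
  2. fill(C) -> (A=4 B=0 C=11)
  3. pour(A -> B) -> (A=0 B=4 C=11)
  4. fill(A) -> (A=4 B=4 C=11)
  5. pour(C -> B) -> (A=4 B=7 C=8)
Target reached → yes.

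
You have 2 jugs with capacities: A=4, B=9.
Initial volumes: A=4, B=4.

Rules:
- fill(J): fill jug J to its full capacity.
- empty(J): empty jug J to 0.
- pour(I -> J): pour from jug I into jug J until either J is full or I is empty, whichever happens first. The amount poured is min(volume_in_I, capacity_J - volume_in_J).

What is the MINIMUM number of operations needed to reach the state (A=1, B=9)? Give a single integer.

BFS from (A=4, B=4). One shortest path:
  1. empty(A) -> (A=0 B=4)
  2. fill(B) -> (A=0 B=9)
  3. pour(B -> A) -> (A=4 B=5)
  4. empty(A) -> (A=0 B=5)
  5. pour(B -> A) -> (A=4 B=1)
  6. empty(A) -> (A=0 B=1)
  7. pour(B -> A) -> (A=1 B=0)
  8. fill(B) -> (A=1 B=9)
Reached target in 8 moves.

Answer: 8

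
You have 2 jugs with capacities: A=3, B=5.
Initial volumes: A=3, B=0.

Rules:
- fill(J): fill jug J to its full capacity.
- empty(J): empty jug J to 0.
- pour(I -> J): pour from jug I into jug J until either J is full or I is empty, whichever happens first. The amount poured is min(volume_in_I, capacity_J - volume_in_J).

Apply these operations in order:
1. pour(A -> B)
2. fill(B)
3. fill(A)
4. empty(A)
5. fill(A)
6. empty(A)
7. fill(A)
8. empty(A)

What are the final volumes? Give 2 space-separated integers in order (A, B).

Step 1: pour(A -> B) -> (A=0 B=3)
Step 2: fill(B) -> (A=0 B=5)
Step 3: fill(A) -> (A=3 B=5)
Step 4: empty(A) -> (A=0 B=5)
Step 5: fill(A) -> (A=3 B=5)
Step 6: empty(A) -> (A=0 B=5)
Step 7: fill(A) -> (A=3 B=5)
Step 8: empty(A) -> (A=0 B=5)

Answer: 0 5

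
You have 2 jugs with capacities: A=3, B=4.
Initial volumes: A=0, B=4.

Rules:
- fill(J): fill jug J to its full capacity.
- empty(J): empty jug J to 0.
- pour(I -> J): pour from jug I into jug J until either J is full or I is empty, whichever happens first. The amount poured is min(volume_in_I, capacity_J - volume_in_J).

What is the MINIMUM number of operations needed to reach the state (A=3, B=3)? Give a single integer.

Answer: 4

Derivation:
BFS from (A=0, B=4). One shortest path:
  1. fill(A) -> (A=3 B=4)
  2. empty(B) -> (A=3 B=0)
  3. pour(A -> B) -> (A=0 B=3)
  4. fill(A) -> (A=3 B=3)
Reached target in 4 moves.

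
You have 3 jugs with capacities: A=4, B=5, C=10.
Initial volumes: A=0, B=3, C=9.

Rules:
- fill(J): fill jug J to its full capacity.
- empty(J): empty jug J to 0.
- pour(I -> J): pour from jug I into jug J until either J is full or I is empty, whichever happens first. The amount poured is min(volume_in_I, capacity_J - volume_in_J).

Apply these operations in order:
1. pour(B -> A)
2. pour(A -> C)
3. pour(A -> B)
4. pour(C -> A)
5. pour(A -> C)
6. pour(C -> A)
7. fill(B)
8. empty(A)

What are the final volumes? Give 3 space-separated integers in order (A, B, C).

Answer: 0 5 6

Derivation:
Step 1: pour(B -> A) -> (A=3 B=0 C=9)
Step 2: pour(A -> C) -> (A=2 B=0 C=10)
Step 3: pour(A -> B) -> (A=0 B=2 C=10)
Step 4: pour(C -> A) -> (A=4 B=2 C=6)
Step 5: pour(A -> C) -> (A=0 B=2 C=10)
Step 6: pour(C -> A) -> (A=4 B=2 C=6)
Step 7: fill(B) -> (A=4 B=5 C=6)
Step 8: empty(A) -> (A=0 B=5 C=6)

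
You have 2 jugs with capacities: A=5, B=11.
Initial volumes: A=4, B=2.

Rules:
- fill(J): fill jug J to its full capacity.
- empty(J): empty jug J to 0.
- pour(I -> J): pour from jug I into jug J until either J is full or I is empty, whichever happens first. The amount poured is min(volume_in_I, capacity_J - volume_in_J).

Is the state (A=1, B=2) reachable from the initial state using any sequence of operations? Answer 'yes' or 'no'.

Answer: no

Derivation:
BFS explored all 33 reachable states.
Reachable set includes: (0,0), (0,1), (0,2), (0,3), (0,4), (0,5), (0,6), (0,7), (0,8), (0,9), (0,10), (0,11) ...
Target (A=1, B=2) not in reachable set → no.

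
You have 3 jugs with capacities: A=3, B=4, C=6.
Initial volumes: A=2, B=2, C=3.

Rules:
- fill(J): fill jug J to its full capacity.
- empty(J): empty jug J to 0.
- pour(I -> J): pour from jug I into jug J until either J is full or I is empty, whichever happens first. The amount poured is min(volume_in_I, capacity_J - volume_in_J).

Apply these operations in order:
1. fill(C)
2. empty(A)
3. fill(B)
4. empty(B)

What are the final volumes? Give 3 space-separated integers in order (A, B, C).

Answer: 0 0 6

Derivation:
Step 1: fill(C) -> (A=2 B=2 C=6)
Step 2: empty(A) -> (A=0 B=2 C=6)
Step 3: fill(B) -> (A=0 B=4 C=6)
Step 4: empty(B) -> (A=0 B=0 C=6)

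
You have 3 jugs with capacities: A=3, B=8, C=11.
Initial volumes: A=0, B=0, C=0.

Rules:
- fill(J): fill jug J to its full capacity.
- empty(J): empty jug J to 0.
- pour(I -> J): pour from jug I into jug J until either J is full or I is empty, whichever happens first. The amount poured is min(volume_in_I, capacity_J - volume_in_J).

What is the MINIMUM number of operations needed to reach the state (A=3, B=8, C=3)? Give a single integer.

Answer: 3

Derivation:
BFS from (A=0, B=0, C=0). One shortest path:
  1. fill(A) -> (A=3 B=0 C=0)
  2. fill(C) -> (A=3 B=0 C=11)
  3. pour(C -> B) -> (A=3 B=8 C=3)
Reached target in 3 moves.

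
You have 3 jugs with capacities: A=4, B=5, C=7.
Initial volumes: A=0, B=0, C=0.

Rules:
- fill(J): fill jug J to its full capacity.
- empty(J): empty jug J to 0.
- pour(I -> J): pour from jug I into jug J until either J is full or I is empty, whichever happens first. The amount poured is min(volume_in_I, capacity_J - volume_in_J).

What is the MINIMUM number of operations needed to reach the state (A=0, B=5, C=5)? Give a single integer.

Answer: 3

Derivation:
BFS from (A=0, B=0, C=0). One shortest path:
  1. fill(B) -> (A=0 B=5 C=0)
  2. pour(B -> C) -> (A=0 B=0 C=5)
  3. fill(B) -> (A=0 B=5 C=5)
Reached target in 3 moves.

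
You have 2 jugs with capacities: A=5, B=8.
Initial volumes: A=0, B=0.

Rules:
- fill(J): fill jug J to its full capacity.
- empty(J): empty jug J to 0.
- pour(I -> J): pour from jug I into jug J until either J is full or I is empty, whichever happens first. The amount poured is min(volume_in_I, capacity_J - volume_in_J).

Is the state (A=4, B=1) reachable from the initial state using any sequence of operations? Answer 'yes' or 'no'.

BFS explored all 26 reachable states.
Reachable set includes: (0,0), (0,1), (0,2), (0,3), (0,4), (0,5), (0,6), (0,7), (0,8), (1,0), (1,8), (2,0) ...
Target (A=4, B=1) not in reachable set → no.

Answer: no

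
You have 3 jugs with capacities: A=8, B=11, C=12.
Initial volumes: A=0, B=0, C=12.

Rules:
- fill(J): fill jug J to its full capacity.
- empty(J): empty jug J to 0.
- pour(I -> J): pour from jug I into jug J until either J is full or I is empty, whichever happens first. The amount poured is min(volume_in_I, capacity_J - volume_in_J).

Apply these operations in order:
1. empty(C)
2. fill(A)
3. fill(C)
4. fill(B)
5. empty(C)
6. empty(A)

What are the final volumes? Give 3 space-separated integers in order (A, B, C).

Step 1: empty(C) -> (A=0 B=0 C=0)
Step 2: fill(A) -> (A=8 B=0 C=0)
Step 3: fill(C) -> (A=8 B=0 C=12)
Step 4: fill(B) -> (A=8 B=11 C=12)
Step 5: empty(C) -> (A=8 B=11 C=0)
Step 6: empty(A) -> (A=0 B=11 C=0)

Answer: 0 11 0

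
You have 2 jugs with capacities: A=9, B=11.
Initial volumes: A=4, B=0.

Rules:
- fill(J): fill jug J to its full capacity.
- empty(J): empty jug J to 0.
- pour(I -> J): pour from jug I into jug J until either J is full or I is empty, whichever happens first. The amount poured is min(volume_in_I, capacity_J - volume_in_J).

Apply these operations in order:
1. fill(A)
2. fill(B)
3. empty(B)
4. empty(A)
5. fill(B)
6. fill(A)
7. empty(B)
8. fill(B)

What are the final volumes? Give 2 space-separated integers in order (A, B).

Answer: 9 11

Derivation:
Step 1: fill(A) -> (A=9 B=0)
Step 2: fill(B) -> (A=9 B=11)
Step 3: empty(B) -> (A=9 B=0)
Step 4: empty(A) -> (A=0 B=0)
Step 5: fill(B) -> (A=0 B=11)
Step 6: fill(A) -> (A=9 B=11)
Step 7: empty(B) -> (A=9 B=0)
Step 8: fill(B) -> (A=9 B=11)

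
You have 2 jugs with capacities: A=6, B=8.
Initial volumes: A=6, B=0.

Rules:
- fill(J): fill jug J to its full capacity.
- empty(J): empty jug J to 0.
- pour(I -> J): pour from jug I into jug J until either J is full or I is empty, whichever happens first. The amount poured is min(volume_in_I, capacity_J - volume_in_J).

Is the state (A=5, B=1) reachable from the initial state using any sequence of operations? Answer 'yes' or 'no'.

BFS explored all 14 reachable states.
Reachable set includes: (0,0), (0,2), (0,4), (0,6), (0,8), (2,0), (2,8), (4,0), (4,8), (6,0), (6,2), (6,4) ...
Target (A=5, B=1) not in reachable set → no.

Answer: no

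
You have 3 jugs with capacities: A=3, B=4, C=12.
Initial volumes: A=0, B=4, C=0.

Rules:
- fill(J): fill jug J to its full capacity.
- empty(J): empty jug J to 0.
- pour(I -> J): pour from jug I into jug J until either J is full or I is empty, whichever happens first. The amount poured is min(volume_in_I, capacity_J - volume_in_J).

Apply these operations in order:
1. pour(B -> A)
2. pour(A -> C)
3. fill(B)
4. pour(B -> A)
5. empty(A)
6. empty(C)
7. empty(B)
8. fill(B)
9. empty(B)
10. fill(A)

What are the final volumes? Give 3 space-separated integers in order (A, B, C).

Answer: 3 0 0

Derivation:
Step 1: pour(B -> A) -> (A=3 B=1 C=0)
Step 2: pour(A -> C) -> (A=0 B=1 C=3)
Step 3: fill(B) -> (A=0 B=4 C=3)
Step 4: pour(B -> A) -> (A=3 B=1 C=3)
Step 5: empty(A) -> (A=0 B=1 C=3)
Step 6: empty(C) -> (A=0 B=1 C=0)
Step 7: empty(B) -> (A=0 B=0 C=0)
Step 8: fill(B) -> (A=0 B=4 C=0)
Step 9: empty(B) -> (A=0 B=0 C=0)
Step 10: fill(A) -> (A=3 B=0 C=0)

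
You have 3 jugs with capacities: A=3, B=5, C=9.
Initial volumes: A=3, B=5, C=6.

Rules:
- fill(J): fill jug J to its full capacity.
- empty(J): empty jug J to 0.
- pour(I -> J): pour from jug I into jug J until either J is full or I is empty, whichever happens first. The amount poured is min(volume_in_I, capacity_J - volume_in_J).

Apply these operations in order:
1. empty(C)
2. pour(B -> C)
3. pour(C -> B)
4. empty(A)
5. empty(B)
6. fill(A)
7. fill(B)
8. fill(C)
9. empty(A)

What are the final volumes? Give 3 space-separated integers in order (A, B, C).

Step 1: empty(C) -> (A=3 B=5 C=0)
Step 2: pour(B -> C) -> (A=3 B=0 C=5)
Step 3: pour(C -> B) -> (A=3 B=5 C=0)
Step 4: empty(A) -> (A=0 B=5 C=0)
Step 5: empty(B) -> (A=0 B=0 C=0)
Step 6: fill(A) -> (A=3 B=0 C=0)
Step 7: fill(B) -> (A=3 B=5 C=0)
Step 8: fill(C) -> (A=3 B=5 C=9)
Step 9: empty(A) -> (A=0 B=5 C=9)

Answer: 0 5 9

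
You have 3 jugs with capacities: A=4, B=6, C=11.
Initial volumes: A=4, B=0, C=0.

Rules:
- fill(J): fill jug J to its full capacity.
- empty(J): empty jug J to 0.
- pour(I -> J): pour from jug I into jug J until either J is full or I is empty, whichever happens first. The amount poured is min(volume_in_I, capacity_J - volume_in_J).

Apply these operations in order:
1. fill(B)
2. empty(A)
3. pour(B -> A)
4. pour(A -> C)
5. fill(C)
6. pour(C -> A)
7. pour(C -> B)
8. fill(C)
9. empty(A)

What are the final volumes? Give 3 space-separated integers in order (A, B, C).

Answer: 0 6 11

Derivation:
Step 1: fill(B) -> (A=4 B=6 C=0)
Step 2: empty(A) -> (A=0 B=6 C=0)
Step 3: pour(B -> A) -> (A=4 B=2 C=0)
Step 4: pour(A -> C) -> (A=0 B=2 C=4)
Step 5: fill(C) -> (A=0 B=2 C=11)
Step 6: pour(C -> A) -> (A=4 B=2 C=7)
Step 7: pour(C -> B) -> (A=4 B=6 C=3)
Step 8: fill(C) -> (A=4 B=6 C=11)
Step 9: empty(A) -> (A=0 B=6 C=11)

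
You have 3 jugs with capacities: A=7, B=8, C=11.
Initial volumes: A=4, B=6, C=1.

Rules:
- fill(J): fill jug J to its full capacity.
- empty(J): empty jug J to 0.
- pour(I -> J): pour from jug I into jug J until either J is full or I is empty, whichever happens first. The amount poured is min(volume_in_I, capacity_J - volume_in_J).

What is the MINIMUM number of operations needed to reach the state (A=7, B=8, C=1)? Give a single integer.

Answer: 2

Derivation:
BFS from (A=4, B=6, C=1). One shortest path:
  1. fill(A) -> (A=7 B=6 C=1)
  2. fill(B) -> (A=7 B=8 C=1)
Reached target in 2 moves.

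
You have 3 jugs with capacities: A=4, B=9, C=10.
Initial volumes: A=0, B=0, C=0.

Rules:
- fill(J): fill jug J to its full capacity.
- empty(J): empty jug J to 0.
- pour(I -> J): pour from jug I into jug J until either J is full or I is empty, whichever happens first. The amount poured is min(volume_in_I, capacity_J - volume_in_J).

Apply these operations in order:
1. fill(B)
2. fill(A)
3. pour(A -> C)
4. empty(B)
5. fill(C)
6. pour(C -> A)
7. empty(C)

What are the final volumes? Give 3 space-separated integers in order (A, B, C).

Answer: 4 0 0

Derivation:
Step 1: fill(B) -> (A=0 B=9 C=0)
Step 2: fill(A) -> (A=4 B=9 C=0)
Step 3: pour(A -> C) -> (A=0 B=9 C=4)
Step 4: empty(B) -> (A=0 B=0 C=4)
Step 5: fill(C) -> (A=0 B=0 C=10)
Step 6: pour(C -> A) -> (A=4 B=0 C=6)
Step 7: empty(C) -> (A=4 B=0 C=0)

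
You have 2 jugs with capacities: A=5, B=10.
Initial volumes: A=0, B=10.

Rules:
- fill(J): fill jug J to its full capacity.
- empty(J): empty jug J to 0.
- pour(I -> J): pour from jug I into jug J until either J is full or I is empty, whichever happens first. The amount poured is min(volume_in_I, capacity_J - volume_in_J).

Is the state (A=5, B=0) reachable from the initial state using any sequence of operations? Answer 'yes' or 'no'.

BFS from (A=0, B=10):
  1. fill(A) -> (A=5 B=10)
  2. empty(B) -> (A=5 B=0)
Target reached → yes.

Answer: yes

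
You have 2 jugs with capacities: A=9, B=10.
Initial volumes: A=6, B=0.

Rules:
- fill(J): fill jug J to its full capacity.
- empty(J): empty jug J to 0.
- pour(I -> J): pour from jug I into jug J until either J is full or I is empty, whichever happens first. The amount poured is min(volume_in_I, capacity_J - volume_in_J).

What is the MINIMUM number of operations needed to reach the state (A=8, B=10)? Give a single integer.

BFS from (A=6, B=0). One shortest path:
  1. fill(A) -> (A=9 B=0)
  2. pour(A -> B) -> (A=0 B=9)
  3. fill(A) -> (A=9 B=9)
  4. pour(A -> B) -> (A=8 B=10)
Reached target in 4 moves.

Answer: 4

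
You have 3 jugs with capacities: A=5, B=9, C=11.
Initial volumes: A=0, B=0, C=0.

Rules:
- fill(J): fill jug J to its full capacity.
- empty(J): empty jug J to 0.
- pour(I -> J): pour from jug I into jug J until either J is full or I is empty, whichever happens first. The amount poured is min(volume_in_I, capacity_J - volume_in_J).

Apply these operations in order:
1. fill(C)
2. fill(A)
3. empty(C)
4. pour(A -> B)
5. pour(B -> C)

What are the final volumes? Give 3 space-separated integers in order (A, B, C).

Answer: 0 0 5

Derivation:
Step 1: fill(C) -> (A=0 B=0 C=11)
Step 2: fill(A) -> (A=5 B=0 C=11)
Step 3: empty(C) -> (A=5 B=0 C=0)
Step 4: pour(A -> B) -> (A=0 B=5 C=0)
Step 5: pour(B -> C) -> (A=0 B=0 C=5)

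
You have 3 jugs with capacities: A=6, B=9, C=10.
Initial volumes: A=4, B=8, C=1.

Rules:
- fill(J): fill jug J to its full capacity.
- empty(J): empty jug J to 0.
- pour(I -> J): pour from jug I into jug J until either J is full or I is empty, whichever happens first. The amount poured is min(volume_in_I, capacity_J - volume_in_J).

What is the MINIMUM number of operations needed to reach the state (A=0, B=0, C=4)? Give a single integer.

Answer: 3

Derivation:
BFS from (A=4, B=8, C=1). One shortest path:
  1. empty(B) -> (A=4 B=0 C=1)
  2. empty(C) -> (A=4 B=0 C=0)
  3. pour(A -> C) -> (A=0 B=0 C=4)
Reached target in 3 moves.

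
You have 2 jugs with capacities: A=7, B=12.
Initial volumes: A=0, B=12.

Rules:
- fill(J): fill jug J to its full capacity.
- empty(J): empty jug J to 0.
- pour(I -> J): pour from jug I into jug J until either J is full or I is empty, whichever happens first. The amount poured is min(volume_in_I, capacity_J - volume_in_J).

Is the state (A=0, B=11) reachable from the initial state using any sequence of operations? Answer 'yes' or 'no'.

Answer: yes

Derivation:
BFS from (A=0, B=12):
  1. fill(A) -> (A=7 B=12)
  2. empty(B) -> (A=7 B=0)
  3. pour(A -> B) -> (A=0 B=7)
  4. fill(A) -> (A=7 B=7)
  5. pour(A -> B) -> (A=2 B=12)
  6. empty(B) -> (A=2 B=0)
  7. pour(A -> B) -> (A=0 B=2)
  8. fill(A) -> (A=7 B=2)
  9. pour(A -> B) -> (A=0 B=9)
  10. fill(A) -> (A=7 B=9)
  11. pour(A -> B) -> (A=4 B=12)
  12. empty(B) -> (A=4 B=0)
  13. pour(A -> B) -> (A=0 B=4)
  14. fill(A) -> (A=7 B=4)
  15. pour(A -> B) -> (A=0 B=11)
Target reached → yes.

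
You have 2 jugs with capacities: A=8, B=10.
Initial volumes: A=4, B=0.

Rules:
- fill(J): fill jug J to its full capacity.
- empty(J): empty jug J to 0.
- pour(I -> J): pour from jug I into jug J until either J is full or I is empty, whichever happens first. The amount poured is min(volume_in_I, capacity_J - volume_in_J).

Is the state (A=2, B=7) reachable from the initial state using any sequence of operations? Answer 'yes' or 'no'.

BFS explored all 18 reachable states.
Reachable set includes: (0,0), (0,2), (0,4), (0,6), (0,8), (0,10), (2,0), (2,10), (4,0), (4,10), (6,0), (6,10) ...
Target (A=2, B=7) not in reachable set → no.

Answer: no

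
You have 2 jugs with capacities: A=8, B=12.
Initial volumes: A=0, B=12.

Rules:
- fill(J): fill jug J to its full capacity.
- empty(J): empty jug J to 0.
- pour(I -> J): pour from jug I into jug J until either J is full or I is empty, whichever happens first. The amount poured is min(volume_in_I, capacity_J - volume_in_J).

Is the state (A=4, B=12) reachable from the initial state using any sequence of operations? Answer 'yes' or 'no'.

Answer: yes

Derivation:
BFS from (A=0, B=12):
  1. pour(B -> A) -> (A=8 B=4)
  2. empty(A) -> (A=0 B=4)
  3. pour(B -> A) -> (A=4 B=0)
  4. fill(B) -> (A=4 B=12)
Target reached → yes.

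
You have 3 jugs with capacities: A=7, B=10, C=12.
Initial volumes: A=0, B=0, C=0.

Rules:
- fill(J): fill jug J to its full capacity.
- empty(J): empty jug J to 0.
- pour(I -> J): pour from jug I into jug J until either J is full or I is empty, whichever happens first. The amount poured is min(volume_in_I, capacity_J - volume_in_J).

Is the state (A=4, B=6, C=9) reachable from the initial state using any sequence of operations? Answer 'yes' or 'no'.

BFS explored all 550 reachable states.
Reachable set includes: (0,0,0), (0,0,1), (0,0,2), (0,0,3), (0,0,4), (0,0,5), (0,0,6), (0,0,7), (0,0,8), (0,0,9), (0,0,10), (0,0,11) ...
Target (A=4, B=6, C=9) not in reachable set → no.

Answer: no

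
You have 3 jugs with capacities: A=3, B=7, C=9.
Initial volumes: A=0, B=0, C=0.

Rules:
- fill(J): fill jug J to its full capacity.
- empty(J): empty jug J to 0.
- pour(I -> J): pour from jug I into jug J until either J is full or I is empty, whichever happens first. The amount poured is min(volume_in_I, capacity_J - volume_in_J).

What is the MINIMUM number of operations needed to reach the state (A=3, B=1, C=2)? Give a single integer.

Answer: 5

Derivation:
BFS from (A=0, B=0, C=0). One shortest path:
  1. fill(C) -> (A=0 B=0 C=9)
  2. pour(C -> B) -> (A=0 B=7 C=2)
  3. pour(B -> A) -> (A=3 B=4 C=2)
  4. empty(A) -> (A=0 B=4 C=2)
  5. pour(B -> A) -> (A=3 B=1 C=2)
Reached target in 5 moves.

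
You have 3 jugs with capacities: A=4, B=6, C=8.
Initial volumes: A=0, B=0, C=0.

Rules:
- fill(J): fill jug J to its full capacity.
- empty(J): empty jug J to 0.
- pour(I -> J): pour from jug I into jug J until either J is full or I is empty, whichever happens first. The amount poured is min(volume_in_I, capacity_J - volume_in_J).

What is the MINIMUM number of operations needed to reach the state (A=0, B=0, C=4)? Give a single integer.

Answer: 2

Derivation:
BFS from (A=0, B=0, C=0). One shortest path:
  1. fill(A) -> (A=4 B=0 C=0)
  2. pour(A -> C) -> (A=0 B=0 C=4)
Reached target in 2 moves.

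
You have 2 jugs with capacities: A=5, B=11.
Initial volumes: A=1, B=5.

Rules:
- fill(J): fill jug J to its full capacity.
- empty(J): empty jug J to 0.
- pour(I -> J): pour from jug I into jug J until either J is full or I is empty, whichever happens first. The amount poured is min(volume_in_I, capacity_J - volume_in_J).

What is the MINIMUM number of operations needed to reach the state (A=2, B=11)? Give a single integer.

Answer: 7

Derivation:
BFS from (A=1, B=5). One shortest path:
  1. fill(B) -> (A=1 B=11)
  2. pour(B -> A) -> (A=5 B=7)
  3. empty(A) -> (A=0 B=7)
  4. pour(B -> A) -> (A=5 B=2)
  5. empty(A) -> (A=0 B=2)
  6. pour(B -> A) -> (A=2 B=0)
  7. fill(B) -> (A=2 B=11)
Reached target in 7 moves.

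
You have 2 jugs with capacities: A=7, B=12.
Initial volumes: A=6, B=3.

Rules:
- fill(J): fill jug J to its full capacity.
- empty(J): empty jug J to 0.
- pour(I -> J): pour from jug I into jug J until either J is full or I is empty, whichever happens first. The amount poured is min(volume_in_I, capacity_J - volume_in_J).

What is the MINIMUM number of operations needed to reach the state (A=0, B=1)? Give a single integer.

Answer: 6

Derivation:
BFS from (A=6, B=3). One shortest path:
  1. empty(B) -> (A=6 B=0)
  2. pour(A -> B) -> (A=0 B=6)
  3. fill(A) -> (A=7 B=6)
  4. pour(A -> B) -> (A=1 B=12)
  5. empty(B) -> (A=1 B=0)
  6. pour(A -> B) -> (A=0 B=1)
Reached target in 6 moves.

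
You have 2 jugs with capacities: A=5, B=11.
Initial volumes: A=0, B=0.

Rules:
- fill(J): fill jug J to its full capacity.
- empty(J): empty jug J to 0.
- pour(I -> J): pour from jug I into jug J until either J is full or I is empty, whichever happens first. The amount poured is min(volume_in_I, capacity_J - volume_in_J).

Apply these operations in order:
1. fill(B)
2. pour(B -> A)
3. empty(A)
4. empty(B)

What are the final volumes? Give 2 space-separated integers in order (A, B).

Step 1: fill(B) -> (A=0 B=11)
Step 2: pour(B -> A) -> (A=5 B=6)
Step 3: empty(A) -> (A=0 B=6)
Step 4: empty(B) -> (A=0 B=0)

Answer: 0 0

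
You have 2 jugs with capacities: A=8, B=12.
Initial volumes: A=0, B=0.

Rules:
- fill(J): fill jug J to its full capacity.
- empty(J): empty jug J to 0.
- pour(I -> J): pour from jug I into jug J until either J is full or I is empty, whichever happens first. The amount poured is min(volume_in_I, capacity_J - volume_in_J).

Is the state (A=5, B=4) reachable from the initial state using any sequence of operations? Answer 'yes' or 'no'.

BFS explored all 10 reachable states.
Reachable set includes: (0,0), (0,4), (0,8), (0,12), (4,0), (4,12), (8,0), (8,4), (8,8), (8,12)
Target (A=5, B=4) not in reachable set → no.

Answer: no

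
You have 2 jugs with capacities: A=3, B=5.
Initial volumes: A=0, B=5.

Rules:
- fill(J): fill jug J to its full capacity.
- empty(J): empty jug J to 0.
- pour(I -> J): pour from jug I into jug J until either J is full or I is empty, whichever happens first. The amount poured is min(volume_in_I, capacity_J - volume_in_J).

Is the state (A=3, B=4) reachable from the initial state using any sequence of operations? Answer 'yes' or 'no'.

BFS from (A=0, B=5):
  1. pour(B -> A) -> (A=3 B=2)
  2. empty(A) -> (A=0 B=2)
  3. pour(B -> A) -> (A=2 B=0)
  4. fill(B) -> (A=2 B=5)
  5. pour(B -> A) -> (A=3 B=4)
Target reached → yes.

Answer: yes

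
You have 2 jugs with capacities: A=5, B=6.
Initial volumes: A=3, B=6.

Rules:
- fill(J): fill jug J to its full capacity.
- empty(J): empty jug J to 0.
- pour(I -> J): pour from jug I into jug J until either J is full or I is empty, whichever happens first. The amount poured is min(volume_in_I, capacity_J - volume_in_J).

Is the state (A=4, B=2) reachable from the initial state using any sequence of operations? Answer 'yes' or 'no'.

Answer: no

Derivation:
BFS explored all 22 reachable states.
Reachable set includes: (0,0), (0,1), (0,2), (0,3), (0,4), (0,5), (0,6), (1,0), (1,6), (2,0), (2,6), (3,0) ...
Target (A=4, B=2) not in reachable set → no.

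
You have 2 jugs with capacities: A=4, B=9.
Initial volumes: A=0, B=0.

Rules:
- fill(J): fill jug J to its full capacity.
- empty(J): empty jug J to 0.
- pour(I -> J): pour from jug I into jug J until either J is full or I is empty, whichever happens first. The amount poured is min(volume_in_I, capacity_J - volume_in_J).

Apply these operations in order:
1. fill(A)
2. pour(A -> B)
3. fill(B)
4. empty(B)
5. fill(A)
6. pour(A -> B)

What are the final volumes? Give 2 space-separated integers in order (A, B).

Answer: 0 4

Derivation:
Step 1: fill(A) -> (A=4 B=0)
Step 2: pour(A -> B) -> (A=0 B=4)
Step 3: fill(B) -> (A=0 B=9)
Step 4: empty(B) -> (A=0 B=0)
Step 5: fill(A) -> (A=4 B=0)
Step 6: pour(A -> B) -> (A=0 B=4)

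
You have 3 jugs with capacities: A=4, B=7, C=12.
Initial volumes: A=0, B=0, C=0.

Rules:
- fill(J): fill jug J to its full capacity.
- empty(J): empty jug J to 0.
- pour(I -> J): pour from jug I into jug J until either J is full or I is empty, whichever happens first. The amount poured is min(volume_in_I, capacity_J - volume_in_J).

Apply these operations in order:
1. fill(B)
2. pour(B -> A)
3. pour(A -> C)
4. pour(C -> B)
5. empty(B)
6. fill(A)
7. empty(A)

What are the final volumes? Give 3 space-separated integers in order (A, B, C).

Step 1: fill(B) -> (A=0 B=7 C=0)
Step 2: pour(B -> A) -> (A=4 B=3 C=0)
Step 3: pour(A -> C) -> (A=0 B=3 C=4)
Step 4: pour(C -> B) -> (A=0 B=7 C=0)
Step 5: empty(B) -> (A=0 B=0 C=0)
Step 6: fill(A) -> (A=4 B=0 C=0)
Step 7: empty(A) -> (A=0 B=0 C=0)

Answer: 0 0 0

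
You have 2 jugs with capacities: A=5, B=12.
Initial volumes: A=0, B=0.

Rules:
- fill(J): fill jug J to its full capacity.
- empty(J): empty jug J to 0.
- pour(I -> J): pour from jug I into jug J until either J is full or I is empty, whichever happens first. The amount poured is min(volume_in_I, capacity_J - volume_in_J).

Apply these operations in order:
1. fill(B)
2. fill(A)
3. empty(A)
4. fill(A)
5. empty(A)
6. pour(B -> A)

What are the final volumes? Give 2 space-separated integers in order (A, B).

Answer: 5 7

Derivation:
Step 1: fill(B) -> (A=0 B=12)
Step 2: fill(A) -> (A=5 B=12)
Step 3: empty(A) -> (A=0 B=12)
Step 4: fill(A) -> (A=5 B=12)
Step 5: empty(A) -> (A=0 B=12)
Step 6: pour(B -> A) -> (A=5 B=7)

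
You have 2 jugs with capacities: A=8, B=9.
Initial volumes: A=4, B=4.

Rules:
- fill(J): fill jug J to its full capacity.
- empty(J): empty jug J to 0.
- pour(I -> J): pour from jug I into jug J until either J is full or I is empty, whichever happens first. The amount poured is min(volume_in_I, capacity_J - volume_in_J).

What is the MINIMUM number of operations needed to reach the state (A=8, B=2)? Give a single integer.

BFS from (A=4, B=4). One shortest path:
  1. empty(A) -> (A=0 B=4)
  2. fill(B) -> (A=0 B=9)
  3. pour(B -> A) -> (A=8 B=1)
  4. empty(A) -> (A=0 B=1)
  5. pour(B -> A) -> (A=1 B=0)
  6. fill(B) -> (A=1 B=9)
  7. pour(B -> A) -> (A=8 B=2)
Reached target in 7 moves.

Answer: 7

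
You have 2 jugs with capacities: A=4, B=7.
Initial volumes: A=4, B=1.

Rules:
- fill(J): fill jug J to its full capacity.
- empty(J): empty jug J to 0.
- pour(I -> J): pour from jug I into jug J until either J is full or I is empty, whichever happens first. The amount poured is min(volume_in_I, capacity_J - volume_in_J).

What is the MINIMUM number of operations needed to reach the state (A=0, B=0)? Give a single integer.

BFS from (A=4, B=1). One shortest path:
  1. empty(A) -> (A=0 B=1)
  2. empty(B) -> (A=0 B=0)
Reached target in 2 moves.

Answer: 2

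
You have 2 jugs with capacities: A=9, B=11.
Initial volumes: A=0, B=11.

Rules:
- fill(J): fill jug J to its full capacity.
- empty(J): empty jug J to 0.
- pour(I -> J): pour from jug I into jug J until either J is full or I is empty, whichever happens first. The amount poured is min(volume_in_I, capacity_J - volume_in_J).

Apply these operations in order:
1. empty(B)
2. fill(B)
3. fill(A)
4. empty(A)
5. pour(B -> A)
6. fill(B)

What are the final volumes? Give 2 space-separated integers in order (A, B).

Step 1: empty(B) -> (A=0 B=0)
Step 2: fill(B) -> (A=0 B=11)
Step 3: fill(A) -> (A=9 B=11)
Step 4: empty(A) -> (A=0 B=11)
Step 5: pour(B -> A) -> (A=9 B=2)
Step 6: fill(B) -> (A=9 B=11)

Answer: 9 11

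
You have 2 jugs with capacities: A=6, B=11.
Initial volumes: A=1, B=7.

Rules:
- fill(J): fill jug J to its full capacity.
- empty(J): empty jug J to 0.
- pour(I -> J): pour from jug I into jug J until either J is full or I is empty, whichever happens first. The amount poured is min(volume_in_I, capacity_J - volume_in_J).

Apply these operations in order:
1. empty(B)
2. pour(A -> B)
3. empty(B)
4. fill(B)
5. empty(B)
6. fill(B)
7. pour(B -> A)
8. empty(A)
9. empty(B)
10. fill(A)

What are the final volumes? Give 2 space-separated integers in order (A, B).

Step 1: empty(B) -> (A=1 B=0)
Step 2: pour(A -> B) -> (A=0 B=1)
Step 3: empty(B) -> (A=0 B=0)
Step 4: fill(B) -> (A=0 B=11)
Step 5: empty(B) -> (A=0 B=0)
Step 6: fill(B) -> (A=0 B=11)
Step 7: pour(B -> A) -> (A=6 B=5)
Step 8: empty(A) -> (A=0 B=5)
Step 9: empty(B) -> (A=0 B=0)
Step 10: fill(A) -> (A=6 B=0)

Answer: 6 0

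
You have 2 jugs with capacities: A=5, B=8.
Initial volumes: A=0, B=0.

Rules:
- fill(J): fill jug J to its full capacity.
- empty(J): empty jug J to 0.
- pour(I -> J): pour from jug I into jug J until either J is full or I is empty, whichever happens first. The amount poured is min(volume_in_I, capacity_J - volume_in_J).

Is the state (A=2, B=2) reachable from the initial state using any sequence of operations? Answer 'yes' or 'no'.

Answer: no

Derivation:
BFS explored all 26 reachable states.
Reachable set includes: (0,0), (0,1), (0,2), (0,3), (0,4), (0,5), (0,6), (0,7), (0,8), (1,0), (1,8), (2,0) ...
Target (A=2, B=2) not in reachable set → no.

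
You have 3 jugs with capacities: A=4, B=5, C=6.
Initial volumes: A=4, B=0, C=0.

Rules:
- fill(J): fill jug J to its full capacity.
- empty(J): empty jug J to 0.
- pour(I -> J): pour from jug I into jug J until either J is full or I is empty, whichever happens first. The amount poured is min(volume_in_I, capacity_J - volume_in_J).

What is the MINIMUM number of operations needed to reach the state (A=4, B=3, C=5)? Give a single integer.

Answer: 6

Derivation:
BFS from (A=4, B=0, C=0). One shortest path:
  1. pour(A -> B) -> (A=0 B=4 C=0)
  2. fill(A) -> (A=4 B=4 C=0)
  3. pour(A -> B) -> (A=3 B=5 C=0)
  4. pour(B -> C) -> (A=3 B=0 C=5)
  5. pour(A -> B) -> (A=0 B=3 C=5)
  6. fill(A) -> (A=4 B=3 C=5)
Reached target in 6 moves.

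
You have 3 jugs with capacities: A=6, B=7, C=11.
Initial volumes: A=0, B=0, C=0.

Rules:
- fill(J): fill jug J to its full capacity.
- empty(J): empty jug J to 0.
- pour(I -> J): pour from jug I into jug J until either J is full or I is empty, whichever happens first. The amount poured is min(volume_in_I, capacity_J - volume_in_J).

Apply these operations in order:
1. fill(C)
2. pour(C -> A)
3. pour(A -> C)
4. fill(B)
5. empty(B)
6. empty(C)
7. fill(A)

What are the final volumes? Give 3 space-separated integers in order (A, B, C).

Step 1: fill(C) -> (A=0 B=0 C=11)
Step 2: pour(C -> A) -> (A=6 B=0 C=5)
Step 3: pour(A -> C) -> (A=0 B=0 C=11)
Step 4: fill(B) -> (A=0 B=7 C=11)
Step 5: empty(B) -> (A=0 B=0 C=11)
Step 6: empty(C) -> (A=0 B=0 C=0)
Step 7: fill(A) -> (A=6 B=0 C=0)

Answer: 6 0 0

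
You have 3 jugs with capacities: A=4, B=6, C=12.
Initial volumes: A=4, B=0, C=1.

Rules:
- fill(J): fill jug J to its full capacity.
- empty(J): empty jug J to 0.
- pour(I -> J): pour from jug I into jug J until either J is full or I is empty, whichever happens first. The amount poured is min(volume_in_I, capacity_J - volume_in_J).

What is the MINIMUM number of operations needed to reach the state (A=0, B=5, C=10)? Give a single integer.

BFS from (A=4, B=0, C=1). One shortest path:
  1. fill(B) -> (A=4 B=6 C=1)
  2. pour(A -> C) -> (A=0 B=6 C=5)
  3. fill(A) -> (A=4 B=6 C=5)
  4. pour(B -> C) -> (A=4 B=0 C=11)
  5. pour(A -> C) -> (A=3 B=0 C=12)
  6. pour(C -> B) -> (A=3 B=6 C=6)
  7. pour(B -> A) -> (A=4 B=5 C=6)
  8. pour(A -> C) -> (A=0 B=5 C=10)
Reached target in 8 moves.

Answer: 8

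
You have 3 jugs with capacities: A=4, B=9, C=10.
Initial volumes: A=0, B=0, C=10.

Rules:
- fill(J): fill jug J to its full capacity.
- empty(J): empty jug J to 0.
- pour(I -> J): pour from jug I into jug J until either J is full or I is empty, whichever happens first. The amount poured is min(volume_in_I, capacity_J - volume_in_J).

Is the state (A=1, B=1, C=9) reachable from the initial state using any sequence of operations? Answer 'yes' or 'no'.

BFS explored all 334 reachable states.
Reachable set includes: (0,0,0), (0,0,1), (0,0,2), (0,0,3), (0,0,4), (0,0,5), (0,0,6), (0,0,7), (0,0,8), (0,0,9), (0,0,10), (0,1,0) ...
Target (A=1, B=1, C=9) not in reachable set → no.

Answer: no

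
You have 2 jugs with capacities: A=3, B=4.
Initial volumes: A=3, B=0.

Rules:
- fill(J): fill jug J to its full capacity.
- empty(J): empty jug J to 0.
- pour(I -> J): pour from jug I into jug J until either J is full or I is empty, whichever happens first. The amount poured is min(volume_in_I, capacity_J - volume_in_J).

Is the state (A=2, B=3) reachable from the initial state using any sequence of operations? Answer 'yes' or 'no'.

BFS explored all 14 reachable states.
Reachable set includes: (0,0), (0,1), (0,2), (0,3), (0,4), (1,0), (1,4), (2,0), (2,4), (3,0), (3,1), (3,2) ...
Target (A=2, B=3) not in reachable set → no.

Answer: no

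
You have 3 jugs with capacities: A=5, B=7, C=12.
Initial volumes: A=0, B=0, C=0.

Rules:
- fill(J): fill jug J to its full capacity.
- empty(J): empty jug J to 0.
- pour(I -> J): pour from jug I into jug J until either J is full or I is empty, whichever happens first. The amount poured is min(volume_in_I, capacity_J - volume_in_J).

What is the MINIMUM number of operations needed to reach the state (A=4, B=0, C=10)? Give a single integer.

Answer: 8

Derivation:
BFS from (A=0, B=0, C=0). One shortest path:
  1. fill(B) -> (A=0 B=7 C=0)
  2. pour(B -> A) -> (A=5 B=2 C=0)
  3. pour(A -> C) -> (A=0 B=2 C=5)
  4. pour(B -> A) -> (A=2 B=0 C=5)
  5. fill(B) -> (A=2 B=7 C=5)
  6. pour(B -> A) -> (A=5 B=4 C=5)
  7. pour(A -> C) -> (A=0 B=4 C=10)
  8. pour(B -> A) -> (A=4 B=0 C=10)
Reached target in 8 moves.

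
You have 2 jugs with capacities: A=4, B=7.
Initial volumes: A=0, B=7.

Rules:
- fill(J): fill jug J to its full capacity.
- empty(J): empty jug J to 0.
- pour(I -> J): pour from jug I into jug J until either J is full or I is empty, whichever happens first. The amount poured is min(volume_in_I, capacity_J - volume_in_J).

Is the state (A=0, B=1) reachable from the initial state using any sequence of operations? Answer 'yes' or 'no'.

Answer: yes

Derivation:
BFS from (A=0, B=7):
  1. fill(A) -> (A=4 B=7)
  2. empty(B) -> (A=4 B=0)
  3. pour(A -> B) -> (A=0 B=4)
  4. fill(A) -> (A=4 B=4)
  5. pour(A -> B) -> (A=1 B=7)
  6. empty(B) -> (A=1 B=0)
  7. pour(A -> B) -> (A=0 B=1)
Target reached → yes.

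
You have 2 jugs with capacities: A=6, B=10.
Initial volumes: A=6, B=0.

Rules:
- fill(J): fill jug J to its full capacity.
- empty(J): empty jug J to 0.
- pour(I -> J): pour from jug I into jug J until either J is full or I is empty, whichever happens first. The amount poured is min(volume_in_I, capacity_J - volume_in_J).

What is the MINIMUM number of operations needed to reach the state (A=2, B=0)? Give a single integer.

Answer: 4

Derivation:
BFS from (A=6, B=0). One shortest path:
  1. pour(A -> B) -> (A=0 B=6)
  2. fill(A) -> (A=6 B=6)
  3. pour(A -> B) -> (A=2 B=10)
  4. empty(B) -> (A=2 B=0)
Reached target in 4 moves.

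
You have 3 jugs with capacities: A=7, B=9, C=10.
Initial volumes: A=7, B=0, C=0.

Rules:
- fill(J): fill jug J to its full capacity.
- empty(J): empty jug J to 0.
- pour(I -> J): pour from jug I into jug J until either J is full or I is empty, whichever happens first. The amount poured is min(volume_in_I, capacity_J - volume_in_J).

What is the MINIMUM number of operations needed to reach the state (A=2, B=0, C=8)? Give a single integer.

Answer: 6

Derivation:
BFS from (A=7, B=0, C=0). One shortest path:
  1. empty(A) -> (A=0 B=0 C=0)
  2. fill(C) -> (A=0 B=0 C=10)
  3. pour(C -> B) -> (A=0 B=9 C=1)
  4. pour(B -> A) -> (A=7 B=2 C=1)
  5. pour(A -> C) -> (A=0 B=2 C=8)
  6. pour(B -> A) -> (A=2 B=0 C=8)
Reached target in 6 moves.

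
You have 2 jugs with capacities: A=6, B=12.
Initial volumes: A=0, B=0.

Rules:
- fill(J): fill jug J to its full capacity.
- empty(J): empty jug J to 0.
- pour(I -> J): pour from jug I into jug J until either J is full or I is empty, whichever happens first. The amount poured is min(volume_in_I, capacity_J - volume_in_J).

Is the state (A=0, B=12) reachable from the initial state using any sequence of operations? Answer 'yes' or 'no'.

BFS from (A=0, B=0):
  1. fill(B) -> (A=0 B=12)
Target reached → yes.

Answer: yes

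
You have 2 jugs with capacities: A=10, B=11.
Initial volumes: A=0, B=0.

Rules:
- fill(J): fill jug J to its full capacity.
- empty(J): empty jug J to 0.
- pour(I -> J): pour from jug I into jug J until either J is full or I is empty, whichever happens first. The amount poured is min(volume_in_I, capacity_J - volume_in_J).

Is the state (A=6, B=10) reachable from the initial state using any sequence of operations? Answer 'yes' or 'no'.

BFS explored all 42 reachable states.
Reachable set includes: (0,0), (0,1), (0,2), (0,3), (0,4), (0,5), (0,6), (0,7), (0,8), (0,9), (0,10), (0,11) ...
Target (A=6, B=10) not in reachable set → no.

Answer: no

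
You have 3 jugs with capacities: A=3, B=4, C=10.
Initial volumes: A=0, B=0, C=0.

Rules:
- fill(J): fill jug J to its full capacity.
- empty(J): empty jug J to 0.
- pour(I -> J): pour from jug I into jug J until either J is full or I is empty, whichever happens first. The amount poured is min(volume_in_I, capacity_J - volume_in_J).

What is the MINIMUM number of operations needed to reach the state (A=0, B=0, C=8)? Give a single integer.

Answer: 4

Derivation:
BFS from (A=0, B=0, C=0). One shortest path:
  1. fill(B) -> (A=0 B=4 C=0)
  2. pour(B -> C) -> (A=0 B=0 C=4)
  3. fill(B) -> (A=0 B=4 C=4)
  4. pour(B -> C) -> (A=0 B=0 C=8)
Reached target in 4 moves.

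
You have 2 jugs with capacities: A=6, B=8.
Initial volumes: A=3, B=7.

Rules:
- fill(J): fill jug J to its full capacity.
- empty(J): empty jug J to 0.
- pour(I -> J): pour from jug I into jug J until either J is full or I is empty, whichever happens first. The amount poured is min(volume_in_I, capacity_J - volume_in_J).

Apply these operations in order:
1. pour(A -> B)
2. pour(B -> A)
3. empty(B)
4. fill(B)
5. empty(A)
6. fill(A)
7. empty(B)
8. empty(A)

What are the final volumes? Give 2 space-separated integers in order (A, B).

Step 1: pour(A -> B) -> (A=2 B=8)
Step 2: pour(B -> A) -> (A=6 B=4)
Step 3: empty(B) -> (A=6 B=0)
Step 4: fill(B) -> (A=6 B=8)
Step 5: empty(A) -> (A=0 B=8)
Step 6: fill(A) -> (A=6 B=8)
Step 7: empty(B) -> (A=6 B=0)
Step 8: empty(A) -> (A=0 B=0)

Answer: 0 0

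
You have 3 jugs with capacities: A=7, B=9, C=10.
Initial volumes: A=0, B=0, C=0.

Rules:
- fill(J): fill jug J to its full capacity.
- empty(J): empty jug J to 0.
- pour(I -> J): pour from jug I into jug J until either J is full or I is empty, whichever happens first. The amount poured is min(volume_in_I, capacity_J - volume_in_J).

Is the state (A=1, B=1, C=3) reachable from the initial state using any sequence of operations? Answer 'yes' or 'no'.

BFS explored all 448 reachable states.
Reachable set includes: (0,0,0), (0,0,1), (0,0,2), (0,0,3), (0,0,4), (0,0,5), (0,0,6), (0,0,7), (0,0,8), (0,0,9), (0,0,10), (0,1,0) ...
Target (A=1, B=1, C=3) not in reachable set → no.

Answer: no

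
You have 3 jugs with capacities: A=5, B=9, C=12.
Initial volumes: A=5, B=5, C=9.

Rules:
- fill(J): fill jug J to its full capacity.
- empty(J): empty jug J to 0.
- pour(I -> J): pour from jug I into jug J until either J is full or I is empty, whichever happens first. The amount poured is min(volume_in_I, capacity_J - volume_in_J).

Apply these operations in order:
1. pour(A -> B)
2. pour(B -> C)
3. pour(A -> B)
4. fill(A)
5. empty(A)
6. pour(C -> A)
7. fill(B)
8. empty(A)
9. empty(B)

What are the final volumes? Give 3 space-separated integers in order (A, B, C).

Answer: 0 0 7

Derivation:
Step 1: pour(A -> B) -> (A=1 B=9 C=9)
Step 2: pour(B -> C) -> (A=1 B=6 C=12)
Step 3: pour(A -> B) -> (A=0 B=7 C=12)
Step 4: fill(A) -> (A=5 B=7 C=12)
Step 5: empty(A) -> (A=0 B=7 C=12)
Step 6: pour(C -> A) -> (A=5 B=7 C=7)
Step 7: fill(B) -> (A=5 B=9 C=7)
Step 8: empty(A) -> (A=0 B=9 C=7)
Step 9: empty(B) -> (A=0 B=0 C=7)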